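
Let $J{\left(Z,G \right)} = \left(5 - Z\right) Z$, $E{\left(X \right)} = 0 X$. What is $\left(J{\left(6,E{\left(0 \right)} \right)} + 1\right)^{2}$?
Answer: $25$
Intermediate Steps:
$E{\left(X \right)} = 0$
$J{\left(Z,G \right)} = Z \left(5 - Z\right)$
$\left(J{\left(6,E{\left(0 \right)} \right)} + 1\right)^{2} = \left(6 \left(5 - 6\right) + 1\right)^{2} = \left(6 \left(-1\right) + 1\right)^{2} = \left(-6 + 1\right)^{2} = \left(-5\right)^{2} = 25$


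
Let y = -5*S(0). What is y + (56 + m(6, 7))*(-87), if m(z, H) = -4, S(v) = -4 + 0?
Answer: -4504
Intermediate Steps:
S(v) = -4
y = 20 (y = -5*(-4) = 20)
y + (56 + m(6, 7))*(-87) = 20 + (56 - 4)*(-87) = 20 + 52*(-87) = 20 - 4524 = -4504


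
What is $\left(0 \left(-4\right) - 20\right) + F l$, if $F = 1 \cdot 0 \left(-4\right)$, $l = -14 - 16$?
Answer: $-20$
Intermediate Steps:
$l = -30$
$F = 0$ ($F = 0 \left(-4\right) = 0$)
$\left(0 \left(-4\right) - 20\right) + F l = \left(0 \left(-4\right) - 20\right) + 0 \left(-30\right) = \left(0 - 20\right) + 0 = -20 + 0 = -20$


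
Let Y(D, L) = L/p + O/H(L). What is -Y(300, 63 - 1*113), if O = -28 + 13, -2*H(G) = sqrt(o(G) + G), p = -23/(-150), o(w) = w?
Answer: 7500/23 + 3*I ≈ 326.09 + 3.0*I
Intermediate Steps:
p = 23/150 (p = -23*(-1/150) = 23/150 ≈ 0.15333)
H(G) = -sqrt(2)*sqrt(G)/2 (H(G) = -sqrt(G + G)/2 = -sqrt(2)*sqrt(G)/2)
O = -15
Y(D, L) = 150*L/23 + 15*sqrt(2)/sqrt(L) (Y(D, L) = L/(23/150) - 15*(-sqrt(2)/sqrt(L)) = L*(150/23) - (-15)*sqrt(2)/sqrt(L) = 150*L/23 + 15*sqrt(2)/sqrt(L))
-Y(300, 63 - 1*113) = -(150*(63 - 1*113)/23 + 15*sqrt(2)/sqrt(63 - 1*113)) = -(150*(63 - 113)/23 + 15*sqrt(2)/sqrt(63 - 113)) = -((150/23)*(-50) + 15*sqrt(2)/sqrt(-50)) = -(-7500/23 + 15*sqrt(2)*(-I*sqrt(2)/10)) = -(-7500/23 - 3*I) = 7500/23 + 3*I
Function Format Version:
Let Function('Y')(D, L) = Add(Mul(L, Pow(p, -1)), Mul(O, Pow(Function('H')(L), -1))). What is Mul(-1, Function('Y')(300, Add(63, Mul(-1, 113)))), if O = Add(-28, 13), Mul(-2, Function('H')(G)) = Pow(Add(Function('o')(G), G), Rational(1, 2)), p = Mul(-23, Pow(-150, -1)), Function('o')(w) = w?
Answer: Add(Rational(7500, 23), Mul(3, I)) ≈ Add(326.09, Mul(3.0000, I))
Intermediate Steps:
p = Rational(23, 150) (p = Mul(-23, Rational(-1, 150)) = Rational(23, 150) ≈ 0.15333)
Function('H')(G) = Mul(Rational(-1, 2), Pow(2, Rational(1, 2)), Pow(G, Rational(1, 2))) (Function('H')(G) = Mul(Rational(-1, 2), Pow(Add(G, G), Rational(1, 2))) = Mul(Rational(-1, 2), Pow(Mul(2, G), Rational(1, 2))) = Mul(Rational(-1, 2), Mul(Pow(2, Rational(1, 2)), Pow(G, Rational(1, 2)))) = Mul(Rational(-1, 2), Pow(2, Rational(1, 2)), Pow(G, Rational(1, 2))))
O = -15
Function('Y')(D, L) = Add(Mul(Rational(150, 23), L), Mul(15, Pow(2, Rational(1, 2)), Pow(L, Rational(-1, 2)))) (Function('Y')(D, L) = Add(Mul(L, Pow(Rational(23, 150), -1)), Mul(-15, Pow(Mul(Rational(-1, 2), Pow(2, Rational(1, 2)), Pow(L, Rational(1, 2))), -1))) = Add(Mul(L, Rational(150, 23)), Mul(-15, Mul(-1, Pow(2, Rational(1, 2)), Pow(L, Rational(-1, 2))))) = Add(Mul(Rational(150, 23), L), Mul(15, Pow(2, Rational(1, 2)), Pow(L, Rational(-1, 2)))))
Mul(-1, Function('Y')(300, Add(63, Mul(-1, 113)))) = Mul(-1, Add(Mul(Rational(150, 23), Add(63, Mul(-1, 113))), Mul(15, Pow(2, Rational(1, 2)), Pow(Add(63, Mul(-1, 113)), Rational(-1, 2))))) = Mul(-1, Add(Mul(Rational(150, 23), Add(63, -113)), Mul(15, Pow(2, Rational(1, 2)), Pow(Add(63, -113), Rational(-1, 2))))) = Mul(-1, Add(Mul(Rational(150, 23), -50), Mul(15, Pow(2, Rational(1, 2)), Pow(-50, Rational(-1, 2))))) = Mul(-1, Add(Rational(-7500, 23), Mul(15, Pow(2, Rational(1, 2)), Mul(Rational(-1, 10), I, Pow(2, Rational(1, 2)))))) = Mul(-1, Add(Rational(-7500, 23), Mul(-3, I))) = Add(Rational(7500, 23), Mul(3, I))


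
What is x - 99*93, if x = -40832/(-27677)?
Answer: -254781307/27677 ≈ -9205.5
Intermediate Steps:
x = 40832/27677 (x = -40832*(-1/27677) = 40832/27677 ≈ 1.4753)
x - 99*93 = 40832/27677 - 99*93 = 40832/27677 - 1*9207 = 40832/27677 - 9207 = -254781307/27677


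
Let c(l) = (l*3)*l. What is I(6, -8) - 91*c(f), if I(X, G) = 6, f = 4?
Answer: -4362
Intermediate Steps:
c(l) = 3*l² (c(l) = (3*l)*l = 3*l²)
I(6, -8) - 91*c(f) = 6 - 273*4² = 6 - 273*16 = 6 - 91*48 = 6 - 4368 = -4362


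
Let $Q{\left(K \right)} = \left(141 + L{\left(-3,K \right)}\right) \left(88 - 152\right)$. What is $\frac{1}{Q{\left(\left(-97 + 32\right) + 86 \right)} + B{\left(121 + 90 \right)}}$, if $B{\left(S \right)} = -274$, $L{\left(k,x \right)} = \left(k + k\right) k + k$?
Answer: $- \frac{1}{10258} \approx -9.7485 \cdot 10^{-5}$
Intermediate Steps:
$L{\left(k,x \right)} = k + 2 k^{2}$ ($L{\left(k,x \right)} = 2 k k + k = 2 k^{2} + k = k + 2 k^{2}$)
$Q{\left(K \right)} = -9984$ ($Q{\left(K \right)} = \left(141 - 3 \left(1 + 2 \left(-3\right)\right)\right) \left(88 - 152\right) = \left(141 - 3 \left(1 - 6\right)\right) \left(-64\right) = \left(141 - -15\right) \left(-64\right) = \left(141 + 15\right) \left(-64\right) = 156 \left(-64\right) = -9984$)
$\frac{1}{Q{\left(\left(-97 + 32\right) + 86 \right)} + B{\left(121 + 90 \right)}} = \frac{1}{-9984 - 274} = \frac{1}{-10258} = - \frac{1}{10258}$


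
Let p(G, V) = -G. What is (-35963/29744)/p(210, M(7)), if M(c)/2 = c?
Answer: 35963/6246240 ≈ 0.0057575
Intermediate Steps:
M(c) = 2*c
(-35963/29744)/p(210, M(7)) = (-35963/29744)/((-1*210)) = -35963*1/29744/(-210) = -35963/29744*(-1/210) = 35963/6246240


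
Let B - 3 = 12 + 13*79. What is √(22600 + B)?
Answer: √23642 ≈ 153.76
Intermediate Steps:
B = 1042 (B = 3 + (12 + 13*79) = 3 + (12 + 1027) = 3 + 1039 = 1042)
√(22600 + B) = √(22600 + 1042) = √23642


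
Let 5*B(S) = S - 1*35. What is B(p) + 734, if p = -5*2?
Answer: 725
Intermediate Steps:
p = -10
B(S) = -7 + S/5 (B(S) = (S - 1*35)/5 = (S - 35)/5 = (-35 + S)/5 = -7 + S/5)
B(p) + 734 = (-7 + (⅕)*(-10)) + 734 = (-7 - 2) + 734 = -9 + 734 = 725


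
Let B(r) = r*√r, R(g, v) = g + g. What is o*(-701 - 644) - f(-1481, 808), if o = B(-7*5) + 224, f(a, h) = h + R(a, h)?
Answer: -299126 + 47075*I*√35 ≈ -2.9913e+5 + 2.785e+5*I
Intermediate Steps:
R(g, v) = 2*g
f(a, h) = h + 2*a
B(r) = r^(3/2)
o = 224 - 35*I*√35 (o = (-7*5)^(3/2) + 224 = (-35)^(3/2) + 224 = -35*I*√35 + 224 = 224 - 35*I*√35 ≈ 224.0 - 207.06*I)
o*(-701 - 644) - f(-1481, 808) = (224 - 35*I*√35)*(-701 - 644) - (808 + 2*(-1481)) = (224 - 35*I*√35)*(-1345) - (808 - 2962) = (-301280 + 47075*I*√35) - 1*(-2154) = (-301280 + 47075*I*√35) + 2154 = -299126 + 47075*I*√35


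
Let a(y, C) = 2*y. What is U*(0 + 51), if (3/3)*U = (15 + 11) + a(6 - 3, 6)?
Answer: 1632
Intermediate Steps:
U = 32 (U = (15 + 11) + 2*(6 - 3) = 26 + 2*3 = 26 + 6 = 32)
U*(0 + 51) = 32*(0 + 51) = 32*51 = 1632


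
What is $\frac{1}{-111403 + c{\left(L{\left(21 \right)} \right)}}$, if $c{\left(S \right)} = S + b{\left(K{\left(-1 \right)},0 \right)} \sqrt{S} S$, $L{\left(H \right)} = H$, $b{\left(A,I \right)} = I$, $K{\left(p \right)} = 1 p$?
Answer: $- \frac{1}{111382} \approx -8.9781 \cdot 10^{-6}$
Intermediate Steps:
$K{\left(p \right)} = p$
$c{\left(S \right)} = S$ ($c{\left(S \right)} = S + 0 \sqrt{S} S = S + 0 S = S + 0 = S$)
$\frac{1}{-111403 + c{\left(L{\left(21 \right)} \right)}} = \frac{1}{-111403 + 21} = \frac{1}{-111382} = - \frac{1}{111382}$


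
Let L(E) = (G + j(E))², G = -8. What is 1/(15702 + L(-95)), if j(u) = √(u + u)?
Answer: I/(8*(2*√190 + 1947*I)) ≈ 6.4188e-5 + 9.0886e-7*I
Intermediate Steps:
j(u) = √2*√u (j(u) = √(2*u) = √2*√u)
L(E) = (-8 + √2*√E)²
1/(15702 + L(-95)) = 1/(15702 + (-8 + √2*√(-95))²) = 1/(15702 + (-8 + √2*(I*√95))²) = 1/(15702 + (-8 + I*√190)²)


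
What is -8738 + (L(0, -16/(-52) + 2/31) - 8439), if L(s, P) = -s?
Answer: -17177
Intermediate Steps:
-8738 + (L(0, -16/(-52) + 2/31) - 8439) = -8738 + (-1*0 - 8439) = -8738 + (0 - 8439) = -8738 - 8439 = -17177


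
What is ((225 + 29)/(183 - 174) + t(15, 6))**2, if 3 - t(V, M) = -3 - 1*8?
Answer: 144400/81 ≈ 1782.7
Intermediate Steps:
t(V, M) = 14 (t(V, M) = 3 - (-3 - 1*8) = 3 - (-3 - 8) = 3 - 1*(-11) = 3 + 11 = 14)
((225 + 29)/(183 - 174) + t(15, 6))**2 = ((225 + 29)/(183 - 174) + 14)**2 = (254/9 + 14)**2 = (380/9)**2 = 144400/81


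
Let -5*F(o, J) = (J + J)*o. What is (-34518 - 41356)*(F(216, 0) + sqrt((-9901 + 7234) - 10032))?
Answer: -227622*I*sqrt(1411) ≈ -8.5502e+6*I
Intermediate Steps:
F(o, J) = -2*J*o/5 (F(o, J) = -(J + J)*o/5 = -2*J*o/5)
(-34518 - 41356)*(F(216, 0) + sqrt((-9901 + 7234) - 10032)) = (-34518 - 41356)*(-2/5*0*216 + sqrt((-9901 + 7234) - 10032)) = -75874*(0 + sqrt(-2667 - 10032)) = -75874*(0 + sqrt(-12699)) = -75874*(0 + 3*I*sqrt(1411)) = -227622*I*sqrt(1411)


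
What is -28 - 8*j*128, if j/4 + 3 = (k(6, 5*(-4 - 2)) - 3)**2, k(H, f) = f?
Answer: -4448284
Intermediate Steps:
j = 4344 (j = -12 + 4*(5*(-4 - 2) - 3)**2 = -12 + 4*(5*(-6) - 3)**2 = -12 + 4*(-30 - 3)**2 = -12 + 4*(-33)**2 = -12 + 4*1089 = -12 + 4356 = 4344)
-28 - 8*j*128 = -28 - 8*4344*128 = -28 - 34752*128 = -28 - 4448256 = -4448284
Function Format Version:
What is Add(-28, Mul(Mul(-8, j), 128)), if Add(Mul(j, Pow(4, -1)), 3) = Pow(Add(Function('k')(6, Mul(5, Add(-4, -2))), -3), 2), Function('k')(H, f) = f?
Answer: -4448284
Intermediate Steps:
j = 4344 (j = Add(-12, Mul(4, Pow(Add(Mul(5, Add(-4, -2)), -3), 2))) = Add(-12, Mul(4, Pow(Add(Mul(5, -6), -3), 2))) = Add(-12, Mul(4, Pow(Add(-30, -3), 2))) = Add(-12, Mul(4, Pow(-33, 2))) = Add(-12, Mul(4, 1089)) = Add(-12, 4356) = 4344)
Add(-28, Mul(Mul(-8, j), 128)) = Add(-28, Mul(Mul(-8, 4344), 128)) = Add(-28, Mul(-34752, 128)) = Add(-28, -4448256) = -4448284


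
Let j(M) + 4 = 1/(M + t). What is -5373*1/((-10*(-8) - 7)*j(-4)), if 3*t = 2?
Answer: 53730/3139 ≈ 17.117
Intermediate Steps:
t = ⅔ (t = (⅓)*2 = ⅔ ≈ 0.66667)
j(M) = -4 + 1/(⅔ + M) (j(M) = -4 + 1/(M + ⅔) = -4 + 1/(⅔ + M))
-5373*1/((-10*(-8) - 7)*j(-4)) = -5373*(2 + 3*(-4))/((-5 - 12*(-4))*(-10*(-8) - 7)) = -5373*(2 - 12)/((-5 + 48)*(80 - 7)) = -5373/(73*(43/(-10))) = -5373/(73*(-⅒*43)) = -5373/(73*(-43/10)) = -5373/(-3139/10) = -5373*(-10/3139) = 53730/3139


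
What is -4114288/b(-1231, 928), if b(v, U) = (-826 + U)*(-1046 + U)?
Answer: 1028572/3009 ≈ 341.83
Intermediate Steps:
b(v, U) = (-1046 + U)*(-826 + U)
-4114288/b(-1231, 928) = -4114288/(863996 + 928**2 - 1872*928) = -4114288/(863996 + 861184 - 1737216) = -4114288/(-12036) = -4114288*(-1/12036) = 1028572/3009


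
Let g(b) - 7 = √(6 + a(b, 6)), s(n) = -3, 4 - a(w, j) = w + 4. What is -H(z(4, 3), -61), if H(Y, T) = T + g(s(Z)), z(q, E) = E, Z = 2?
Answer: 51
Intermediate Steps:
a(w, j) = -w (a(w, j) = 4 - (w + 4) = 4 - (4 + w) = 4 + (-4 - w) = -w)
g(b) = 7 + √(6 - b)
H(Y, T) = 10 + T (H(Y, T) = T + (7 + √(6 - 1*(-3))) = T + (7 + √(6 + 3)) = T + (7 + √9) = T + (7 + 3) = T + 10 = 10 + T)
-H(z(4, 3), -61) = -(10 - 61) = -1*(-51) = 51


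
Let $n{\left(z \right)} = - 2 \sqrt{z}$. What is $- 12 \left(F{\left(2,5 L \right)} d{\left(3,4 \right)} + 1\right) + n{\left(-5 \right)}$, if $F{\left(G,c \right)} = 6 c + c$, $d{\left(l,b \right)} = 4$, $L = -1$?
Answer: $1668 - 2 i \sqrt{5} \approx 1668.0 - 4.4721 i$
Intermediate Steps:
$F{\left(G,c \right)} = 7 c$
$- 12 \left(F{\left(2,5 L \right)} d{\left(3,4 \right)} + 1\right) + n{\left(-5 \right)} = - 12 \left(7 \cdot 5 \left(-1\right) 4 + 1\right) - 2 \sqrt{-5} = - 12 \left(7 \left(-5\right) 4 + 1\right) - 2 i \sqrt{5} = - 12 \left(\left(-35\right) 4 + 1\right) - 2 i \sqrt{5} = - 12 \left(-140 + 1\right) - 2 i \sqrt{5} = \left(-12\right) \left(-139\right) - 2 i \sqrt{5} = 1668 - 2 i \sqrt{5}$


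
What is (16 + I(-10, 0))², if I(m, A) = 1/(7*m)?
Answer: 1252161/4900 ≈ 255.54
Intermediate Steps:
I(m, A) = 1/(7*m)
(16 + I(-10, 0))² = (16 + (⅐)/(-10))² = (16 + (⅐)*(-⅒))² = (16 - 1/70)² = (1119/70)² = 1252161/4900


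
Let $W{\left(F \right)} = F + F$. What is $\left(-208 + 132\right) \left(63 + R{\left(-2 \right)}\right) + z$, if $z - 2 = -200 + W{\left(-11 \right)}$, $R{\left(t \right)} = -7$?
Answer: $-4476$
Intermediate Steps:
$W{\left(F \right)} = 2 F$
$z = -220$ ($z = 2 + \left(-200 + 2 \left(-11\right)\right) = 2 - 222 = -220$)
$\left(-208 + 132\right) \left(63 + R{\left(-2 \right)}\right) + z = \left(-208 + 132\right) \left(63 - 7\right) - 220 = \left(-76\right) 56 - 220 = -4256 - 220 = -4476$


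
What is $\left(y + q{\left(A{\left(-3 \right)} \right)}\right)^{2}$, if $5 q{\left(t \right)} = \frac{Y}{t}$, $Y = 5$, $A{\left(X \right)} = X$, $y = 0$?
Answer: $\frac{1}{9} \approx 0.11111$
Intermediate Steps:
$q{\left(t \right)} = \frac{1}{t}$ ($q{\left(t \right)} = \frac{5 \frac{1}{t}}{5} = \frac{1}{t}$)
$\left(y + q{\left(A{\left(-3 \right)} \right)}\right)^{2} = \left(0 + \frac{1}{-3}\right)^{2} = \left(0 - \frac{1}{3}\right)^{2} = \left(- \frac{1}{3}\right)^{2} = \frac{1}{9}$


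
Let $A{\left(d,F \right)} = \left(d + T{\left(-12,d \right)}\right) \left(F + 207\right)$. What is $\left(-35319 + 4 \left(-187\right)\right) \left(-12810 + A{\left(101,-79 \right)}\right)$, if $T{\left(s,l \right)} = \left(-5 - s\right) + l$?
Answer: $-502846114$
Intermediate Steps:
$T{\left(s,l \right)} = -5 + l - s$
$A{\left(d,F \right)} = \left(7 + 2 d\right) \left(207 + F\right)$ ($A{\left(d,F \right)} = \left(d - \left(-7 - d\right)\right) \left(F + 207\right) = \left(d + \left(-5 + d + 12\right)\right) \left(207 + F\right) = \left(d + \left(7 + d\right)\right) \left(207 + F\right) = \left(7 + 2 d\right) \left(207 + F\right)$)
$\left(-35319 + 4 \left(-187\right)\right) \left(-12810 + A{\left(101,-79 \right)}\right) = \left(-35319 + 4 \left(-187\right)\right) \left(-12810 + \left(1449 + 414 \cdot 101 - 7979 - 79 \left(7 + 101\right)\right)\right) = \left(-35319 - 748\right) \left(-12810 + \left(1449 + 41814 - 7979 - 8532\right)\right) = - 36067 \left(-12810 + \left(1449 + 41814 - 7979 - 8532\right)\right) = - 36067 \left(-12810 + 26752\right) = \left(-36067\right) 13942 = -502846114$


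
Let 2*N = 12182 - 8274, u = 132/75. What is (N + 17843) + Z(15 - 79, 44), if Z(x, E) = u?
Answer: 494969/25 ≈ 19799.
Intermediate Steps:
u = 44/25 (u = 132*(1/75) = 44/25 ≈ 1.7600)
Z(x, E) = 44/25
N = 1954 (N = (12182 - 8274)/2 = (1/2)*3908 = 1954)
(N + 17843) + Z(15 - 79, 44) = (1954 + 17843) + 44/25 = 19797 + 44/25 = 494969/25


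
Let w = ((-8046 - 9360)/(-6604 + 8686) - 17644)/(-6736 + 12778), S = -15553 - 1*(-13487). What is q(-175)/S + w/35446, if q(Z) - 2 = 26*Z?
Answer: 3188421714923/1448444572644 ≈ 2.2013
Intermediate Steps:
S = -2066 (S = -15553 + 13487 = -2066)
q(Z) = 2 + 26*Z
w = -115573/39558 (w = (-17406/2082 - 17644)/6042 = (-17406*1/2082 - 17644)*(1/6042) = (-2901/347 - 17644)*(1/6042) = -6125369/347*1/6042 = -115573/39558 ≈ -2.9216)
q(-175)/S + w/35446 = (2 + 26*(-175))/(-2066) - 115573/39558/35446 = (2 - 4550)*(-1/2066) - 115573/39558*1/35446 = -4548*(-1/2066) - 115573/1402172868 = 2274/1033 - 115573/1402172868 = 3188421714923/1448444572644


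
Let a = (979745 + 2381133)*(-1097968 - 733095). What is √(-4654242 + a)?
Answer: 2*I*√1538496001889 ≈ 2.4807e+6*I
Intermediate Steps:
a = -6153979353314 (a = 3360878*(-1831063) = -6153979353314)
√(-4654242 + a) = √(-4654242 - 6153979353314) = √(-6153984007556) = 2*I*√1538496001889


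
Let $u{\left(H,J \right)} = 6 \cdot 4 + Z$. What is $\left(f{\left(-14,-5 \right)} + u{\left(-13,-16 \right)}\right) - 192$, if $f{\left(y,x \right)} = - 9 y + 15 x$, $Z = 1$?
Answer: $-116$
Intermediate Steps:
$u{\left(H,J \right)} = 25$ ($u{\left(H,J \right)} = 6 \cdot 4 + 1 = 24 + 1 = 25$)
$\left(f{\left(-14,-5 \right)} + u{\left(-13,-16 \right)}\right) - 192 = \left(\left(\left(-9\right) \left(-14\right) + 15 \left(-5\right)\right) + 25\right) - 192 = \left(\left(126 - 75\right) + 25\right) - 192 = \left(51 + 25\right) - 192 = 76 - 192 = -116$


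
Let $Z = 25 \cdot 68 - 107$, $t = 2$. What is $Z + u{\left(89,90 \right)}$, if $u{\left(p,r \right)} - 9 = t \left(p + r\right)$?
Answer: $1960$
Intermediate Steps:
$u{\left(p,r \right)} = 9 + 2 p + 2 r$ ($u{\left(p,r \right)} = 9 + 2 \left(p + r\right) = 9 + \left(2 p + 2 r\right) = 9 + 2 p + 2 r$)
$Z = 1593$ ($Z = 1700 - 107 = 1593$)
$Z + u{\left(89,90 \right)} = 1593 + \left(9 + 2 \cdot 89 + 2 \cdot 90\right) = 1593 + \left(9 + 178 + 180\right) = 1593 + 367 = 1960$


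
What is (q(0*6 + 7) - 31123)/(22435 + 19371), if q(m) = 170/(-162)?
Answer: -1260524/1693143 ≈ -0.74449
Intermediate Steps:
q(m) = -85/81 (q(m) = 170*(-1/162) = -85/81)
(q(0*6 + 7) - 31123)/(22435 + 19371) = (-85/81 - 31123)/(22435 + 19371) = -2521048/81/41806 = -2521048/81*1/41806 = -1260524/1693143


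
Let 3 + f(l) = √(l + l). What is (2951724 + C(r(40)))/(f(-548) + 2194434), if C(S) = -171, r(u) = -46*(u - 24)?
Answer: 6476979401343/4815527414857 - 5903106*I*√274/4815527414857 ≈ 1.345 - 2.0291e-5*I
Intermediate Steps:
r(u) = 1104 - 46*u (r(u) = -46*(-24 + u) = 1104 - 46*u)
f(l) = -3 + √2*√l (f(l) = -3 + √(l + l) = -3 + √(2*l) = -3 + √2*√l)
(2951724 + C(r(40)))/(f(-548) + 2194434) = (2951724 - 171)/((-3 + √2*√(-548)) + 2194434) = 2951553/((-3 + √2*(2*I*√137)) + 2194434) = 2951553/((-3 + 2*I*√274) + 2194434) = 2951553/(2194431 + 2*I*√274)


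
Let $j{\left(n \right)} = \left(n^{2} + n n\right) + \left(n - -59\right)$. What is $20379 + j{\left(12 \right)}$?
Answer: $20738$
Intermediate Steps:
$j{\left(n \right)} = 59 + n + 2 n^{2}$ ($j{\left(n \right)} = \left(n^{2} + n^{2}\right) + \left(n + 59\right) = 2 n^{2} + \left(59 + n\right) = 59 + n + 2 n^{2}$)
$20379 + j{\left(12 \right)} = 20379 + \left(59 + 12 + 2 \cdot 12^{2}\right) = 20379 + \left(59 + 12 + 2 \cdot 144\right) = 20379 + \left(59 + 12 + 288\right) = 20379 + 359 = 20738$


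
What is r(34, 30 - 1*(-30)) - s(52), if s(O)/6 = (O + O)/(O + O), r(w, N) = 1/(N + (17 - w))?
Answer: -257/43 ≈ -5.9767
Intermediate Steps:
r(w, N) = 1/(17 + N - w)
s(O) = 6 (s(O) = 6*((O + O)/(O + O)) = 6*((2*O)/((2*O))) = 6*((2*O)*(1/(2*O))) = 6*1 = 6)
r(34, 30 - 1*(-30)) - s(52) = 1/(17 + (30 - 1*(-30)) - 1*34) - 1*6 = 1/(17 + (30 + 30) - 34) - 6 = 1/(17 + 60 - 34) - 6 = 1/43 - 6 = -257/43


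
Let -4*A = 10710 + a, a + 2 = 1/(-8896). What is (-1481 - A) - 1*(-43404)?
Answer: 1587046399/35584 ≈ 44600.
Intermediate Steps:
a = -17793/8896 (a = -2 + 1/(-8896) = -2 - 1/8896 = -17793/8896 ≈ -2.0001)
A = -95258367/35584 (A = -(10710 - 17793/8896)/4 = -¼*95258367/8896 = -95258367/35584 ≈ -2677.0)
(-1481 - A) - 1*(-43404) = (-1481 - 1*(-95258367/35584)) - 1*(-43404) = (-1481 + 95258367/35584) + 43404 = 42558463/35584 + 43404 = 1587046399/35584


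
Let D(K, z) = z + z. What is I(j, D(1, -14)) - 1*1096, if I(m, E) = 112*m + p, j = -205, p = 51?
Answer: -24005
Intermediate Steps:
D(K, z) = 2*z
I(m, E) = 51 + 112*m (I(m, E) = 112*m + 51 = 51 + 112*m)
I(j, D(1, -14)) - 1*1096 = (51 + 112*(-205)) - 1*1096 = (51 - 22960) - 1096 = -22909 - 1096 = -24005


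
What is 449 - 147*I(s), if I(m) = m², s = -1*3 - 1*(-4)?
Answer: 302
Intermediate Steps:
s = 1 (s = -3 + 4 = 1)
449 - 147*I(s) = 449 - 147*1² = 449 - 147*1 = 449 - 147 = 302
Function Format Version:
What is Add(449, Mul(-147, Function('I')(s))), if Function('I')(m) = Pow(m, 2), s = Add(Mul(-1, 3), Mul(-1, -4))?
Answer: 302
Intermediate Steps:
s = 1 (s = Add(-3, 4) = 1)
Add(449, Mul(-147, Function('I')(s))) = Add(449, Mul(-147, Pow(1, 2))) = Add(449, Mul(-147, 1)) = Add(449, -147) = 302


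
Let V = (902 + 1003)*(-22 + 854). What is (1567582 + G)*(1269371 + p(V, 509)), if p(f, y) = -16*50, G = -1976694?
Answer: -518987618952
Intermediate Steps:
V = 1584960 (V = 1905*832 = 1584960)
p(f, y) = -800
(1567582 + G)*(1269371 + p(V, 509)) = (1567582 - 1976694)*(1269371 - 800) = -409112*1268571 = -518987618952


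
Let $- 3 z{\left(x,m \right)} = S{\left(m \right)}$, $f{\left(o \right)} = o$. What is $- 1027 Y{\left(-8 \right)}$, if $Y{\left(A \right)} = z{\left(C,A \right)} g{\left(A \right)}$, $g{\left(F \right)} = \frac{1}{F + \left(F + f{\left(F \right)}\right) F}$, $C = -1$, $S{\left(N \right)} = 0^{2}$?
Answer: $0$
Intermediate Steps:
$S{\left(N \right)} = 0$
$z{\left(x,m \right)} = 0$ ($z{\left(x,m \right)} = \left(- \frac{1}{3}\right) 0 = 0$)
$g{\left(F \right)} = \frac{1}{F + 2 F^{2}}$ ($g{\left(F \right)} = \frac{1}{F + \left(F + F\right) F} = \frac{1}{F + 2 F F} = \frac{1}{F + 2 F^{2}}$)
$Y{\left(A \right)} = 0$ ($Y{\left(A \right)} = 0 \frac{1}{A \left(1 + 2 A\right)} = 0$)
$- 1027 Y{\left(-8 \right)} = \left(-1027\right) 0 = 0$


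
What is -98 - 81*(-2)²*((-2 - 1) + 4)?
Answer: -422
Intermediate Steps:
-98 - 81*(-2)²*((-2 - 1) + 4) = -98 - 324*(-3 + 4) = -98 - 324 = -422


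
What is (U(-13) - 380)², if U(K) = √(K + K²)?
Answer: 144556 - 1520*√39 ≈ 1.3506e+5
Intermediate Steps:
(U(-13) - 380)² = (√(-13*(1 - 13)) - 380)² = (√(-13*(-12)) - 380)² = (√156 - 380)² = (2*√39 - 380)² = (-380 + 2*√39)²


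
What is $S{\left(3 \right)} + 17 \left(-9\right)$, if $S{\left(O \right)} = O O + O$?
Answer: $-141$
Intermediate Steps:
$S{\left(O \right)} = O + O^{2}$ ($S{\left(O \right)} = O^{2} + O = O + O^{2}$)
$S{\left(3 \right)} + 17 \left(-9\right) = 3 \left(1 + 3\right) + 17 \left(-9\right) = 3 \cdot 4 - 153 = 12 - 153 = -141$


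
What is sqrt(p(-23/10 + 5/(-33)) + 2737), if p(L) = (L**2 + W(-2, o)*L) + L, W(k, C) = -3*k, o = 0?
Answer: sqrt(296844991)/330 ≈ 52.210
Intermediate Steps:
p(L) = L**2 + 7*L (p(L) = (L**2 + (-3*(-2))*L) + L = (L**2 + 6*L) + L = L**2 + 7*L)
sqrt(p(-23/10 + 5/(-33)) + 2737) = sqrt((-23/10 + 5/(-33))*(7 + (-23/10 + 5/(-33))) + 2737) = sqrt((-23*1/10 + 5*(-1/33))*(7 + (-23*1/10 + 5*(-1/33))) + 2737) = sqrt((-23/10 - 5/33)*(7 + (-23/10 - 5/33)) + 2737) = sqrt(-809*(7 - 809/330)/330 + 2737) = sqrt(-809/330*1501/330 + 2737) = sqrt(-1214309/108900 + 2737) = sqrt(296844991/108900) = sqrt(296844991)/330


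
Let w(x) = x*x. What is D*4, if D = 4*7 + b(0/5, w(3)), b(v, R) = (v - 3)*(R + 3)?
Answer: -32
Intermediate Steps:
w(x) = x²
b(v, R) = (-3 + v)*(3 + R)
D = -8 (D = 4*7 + (-9 - 3*3² + 3*(0/5) + 3²*(0/5)) = 28 + (-9 - 3*9 + 3*(0*(⅕)) + 9*(0*(⅕))) = 28 + (-9 - 27 + 3*0 + 9*0) = 28 + (-9 - 27 + 0 + 0) = 28 - 36 = -8)
D*4 = -8*4 = -32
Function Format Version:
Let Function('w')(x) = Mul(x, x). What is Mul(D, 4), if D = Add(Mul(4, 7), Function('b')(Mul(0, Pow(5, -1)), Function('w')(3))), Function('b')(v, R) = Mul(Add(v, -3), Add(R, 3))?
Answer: -32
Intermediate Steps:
Function('w')(x) = Pow(x, 2)
Function('b')(v, R) = Mul(Add(-3, v), Add(3, R))
D = -8 (D = Add(Mul(4, 7), Add(-9, Mul(-3, Pow(3, 2)), Mul(3, Mul(0, Pow(5, -1))), Mul(Pow(3, 2), Mul(0, Pow(5, -1))))) = Add(28, Add(-9, Mul(-3, 9), Mul(3, Mul(0, Rational(1, 5))), Mul(9, Mul(0, Rational(1, 5))))) = Add(28, Add(-9, -27, Mul(3, 0), Mul(9, 0))) = Add(28, Add(-9, -27, 0, 0)) = Add(28, -36) = -8)
Mul(D, 4) = Mul(-8, 4) = -32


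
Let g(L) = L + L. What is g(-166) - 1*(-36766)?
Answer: 36434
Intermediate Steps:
g(L) = 2*L
g(-166) - 1*(-36766) = 2*(-166) - 1*(-36766) = -332 + 36766 = 36434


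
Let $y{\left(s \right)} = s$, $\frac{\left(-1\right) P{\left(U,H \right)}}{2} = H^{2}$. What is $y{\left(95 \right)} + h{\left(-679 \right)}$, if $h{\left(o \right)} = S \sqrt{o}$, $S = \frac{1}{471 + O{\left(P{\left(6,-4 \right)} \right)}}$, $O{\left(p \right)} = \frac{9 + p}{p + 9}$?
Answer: $95 + \frac{i \sqrt{679}}{472} \approx 95.0 + 0.055207 i$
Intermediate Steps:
$P{\left(U,H \right)} = - 2 H^{2}$
$O{\left(p \right)} = 1$ ($O{\left(p \right)} = \frac{9 + p}{9 + p} = 1$)
$S = \frac{1}{472}$ ($S = \frac{1}{471 + 1} = \frac{1}{472} \approx 0.0021186$)
$h{\left(o \right)} = \frac{\sqrt{o}}{472}$
$y{\left(95 \right)} + h{\left(-679 \right)} = 95 + \frac{\sqrt{-679}}{472} = 95 + \frac{i \sqrt{679}}{472}$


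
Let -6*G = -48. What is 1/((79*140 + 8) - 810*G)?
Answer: 1/4588 ≈ 0.00021796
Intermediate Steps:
G = 8 (G = -⅙*(-48) = 8)
1/((79*140 + 8) - 810*G) = 1/((79*140 + 8) - 810*8) = 1/((11060 + 8) - 6480) = 1/(11068 - 6480) = 1/4588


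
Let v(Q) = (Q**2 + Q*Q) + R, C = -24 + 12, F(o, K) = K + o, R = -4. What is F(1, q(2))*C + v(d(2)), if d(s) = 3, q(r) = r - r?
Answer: 2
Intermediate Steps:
q(r) = 0
C = -12
v(Q) = -4 + 2*Q**2 (v(Q) = (Q**2 + Q*Q) - 4 = (Q**2 + Q**2) - 4 = 2*Q**2 - 4 = -4 + 2*Q**2)
F(1, q(2))*C + v(d(2)) = (0 + 1)*(-12) + (-4 + 2*3**2) = 1*(-12) + (-4 + 2*9) = -12 + (-4 + 18) = -12 + 14 = 2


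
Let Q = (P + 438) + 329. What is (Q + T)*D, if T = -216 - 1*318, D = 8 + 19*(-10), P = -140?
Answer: -16926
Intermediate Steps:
D = -182 (D = 8 - 190 = -182)
T = -534 (T = -216 - 318 = -534)
Q = 627 (Q = (-140 + 438) + 329 = 298 + 329 = 627)
(Q + T)*D = (627 - 534)*(-182) = 93*(-182) = -16926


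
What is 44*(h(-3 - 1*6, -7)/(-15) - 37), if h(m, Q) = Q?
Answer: -24112/15 ≈ -1607.5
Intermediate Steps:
44*(h(-3 - 1*6, -7)/(-15) - 37) = 44*(-7/(-15) - 37) = 44*(-7*(-1/15) - 37) = 44*(7/15 - 37) = 44*(-548/15) = -24112/15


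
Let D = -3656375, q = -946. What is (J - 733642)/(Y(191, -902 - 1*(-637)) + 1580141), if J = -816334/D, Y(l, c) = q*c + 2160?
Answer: -2682469451416/6702102467625 ≈ -0.40024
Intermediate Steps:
Y(l, c) = 2160 - 946*c (Y(l, c) = -946*c + 2160 = 2160 - 946*c)
J = 816334/3656375 (J = -816334/(-3656375) = -816334*(-1/3656375) = 816334/3656375 ≈ 0.22326)
(J - 733642)/(Y(191, -902 - 1*(-637)) + 1580141) = (816334/3656375 - 733642)/((2160 - 946*(-902 - 1*(-637))) + 1580141) = -2682469451416/(3656375*((2160 - 946*(-902 + 637)) + 1580141)) = -2682469451416/(3656375*((2160 - 946*(-265)) + 1580141)) = -2682469451416/(3656375*((2160 + 250690) + 1580141)) = -2682469451416/(3656375*(252850 + 1580141)) = -2682469451416/3656375/1832991 = -2682469451416/3656375*1/1832991 = -2682469451416/6702102467625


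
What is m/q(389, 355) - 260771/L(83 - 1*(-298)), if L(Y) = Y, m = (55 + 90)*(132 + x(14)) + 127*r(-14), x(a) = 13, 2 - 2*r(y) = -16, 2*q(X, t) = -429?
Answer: -14306975/18161 ≈ -787.79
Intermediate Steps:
q(X, t) = -429/2 (q(X, t) = (1/2)*(-429) = -429/2)
r(y) = 9 (r(y) = 1 - 1/2*(-16) = 1 + 8 = 9)
m = 22168 (m = (55 + 90)*(132 + 13) + 127*9 = 145*145 + 1143 = 21025 + 1143 = 22168)
m/q(389, 355) - 260771/L(83 - 1*(-298)) = 22168/(-429/2) - 260771/(83 - 1*(-298)) = 22168*(-2/429) - 260771/(83 + 298) = -44336/429 - 260771/381 = -14306975/18161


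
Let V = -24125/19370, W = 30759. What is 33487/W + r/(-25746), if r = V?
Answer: 1113380642041/1022634261012 ≈ 1.0887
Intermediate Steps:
V = -4825/3874 (V = -24125*1/19370 = -4825/3874 ≈ -1.2455)
r = -4825/3874 ≈ -1.2455
33487/W + r/(-25746) = 33487/30759 - 4825/3874/(-25746) = 33487*(1/30759) - 4825/3874*(-1/25746) = 33487/30759 + 4825/99740004 = 1113380642041/1022634261012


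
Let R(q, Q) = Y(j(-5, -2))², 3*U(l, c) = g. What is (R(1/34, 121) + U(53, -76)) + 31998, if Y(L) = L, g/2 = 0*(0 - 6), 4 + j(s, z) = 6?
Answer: 32002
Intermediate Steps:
j(s, z) = 2 (j(s, z) = -4 + 6 = 2)
g = 0 (g = 2*(0*(0 - 6)) = 2*(0*(-6)) = 2*0 = 0)
U(l, c) = 0 (U(l, c) = (⅓)*0 = 0)
R(q, Q) = 4 (R(q, Q) = 2² = 4)
(R(1/34, 121) + U(53, -76)) + 31998 = (4 + 0) + 31998 = 4 + 31998 = 32002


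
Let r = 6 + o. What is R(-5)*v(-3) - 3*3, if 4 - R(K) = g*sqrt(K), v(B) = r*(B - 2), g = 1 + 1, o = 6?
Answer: -249 + 120*I*sqrt(5) ≈ -249.0 + 268.33*I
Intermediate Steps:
r = 12 (r = 6 + 6 = 12)
g = 2
v(B) = -24 + 12*B (v(B) = 12*(B - 2) = 12*(-2 + B) = -24 + 12*B)
R(K) = 4 - 2*sqrt(K)
R(-5)*v(-3) - 3*3 = (4 - 2*I*sqrt(5))*(-24 + 12*(-3)) - 3*3 = (4 - 2*I*sqrt(5))*(-24 - 36) - 9 = (4 - 2*I*sqrt(5))*(-60) - 9 = (-240 + 120*I*sqrt(5)) - 9 = -249 + 120*I*sqrt(5)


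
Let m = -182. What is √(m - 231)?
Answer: I*√413 ≈ 20.322*I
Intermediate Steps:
√(m - 231) = √(-182 - 231) = √(-413) = I*√413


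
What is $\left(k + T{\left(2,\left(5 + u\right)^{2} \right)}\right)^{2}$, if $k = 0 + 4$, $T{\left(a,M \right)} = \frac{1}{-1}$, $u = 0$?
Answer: $9$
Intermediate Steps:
$T{\left(a,M \right)} = -1$
$k = 4$
$\left(k + T{\left(2,\left(5 + u\right)^{2} \right)}\right)^{2} = \left(4 - 1\right)^{2} = 3^{2} = 9$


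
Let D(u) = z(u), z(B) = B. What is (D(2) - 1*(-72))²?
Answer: 5476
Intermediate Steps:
D(u) = u
(D(2) - 1*(-72))² = (2 - 1*(-72))² = (2 + 72)² = 74² = 5476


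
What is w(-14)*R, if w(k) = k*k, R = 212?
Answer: 41552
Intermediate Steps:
w(k) = k²
w(-14)*R = (-14)²*212 = 196*212 = 41552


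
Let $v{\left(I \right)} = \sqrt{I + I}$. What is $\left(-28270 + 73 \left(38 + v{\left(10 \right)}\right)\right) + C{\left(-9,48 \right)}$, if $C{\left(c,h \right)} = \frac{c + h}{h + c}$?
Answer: $-25495 + 146 \sqrt{5} \approx -25169.0$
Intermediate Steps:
$v{\left(I \right)} = \sqrt{2} \sqrt{I}$ ($v{\left(I \right)} = \sqrt{2 I} = \sqrt{2} \sqrt{I}$)
$C{\left(c,h \right)} = 1$ ($C{\left(c,h \right)} = \frac{c + h}{c + h} = 1$)
$\left(-28270 + 73 \left(38 + v{\left(10 \right)}\right)\right) + C{\left(-9,48 \right)} = \left(-28270 + 73 \left(38 + \sqrt{2} \sqrt{10}\right)\right) + 1 = \left(-28270 + 73 \left(38 + 2 \sqrt{5}\right)\right) + 1 = \left(-28270 + \left(2774 + 146 \sqrt{5}\right)\right) + 1 = \left(-25496 + 146 \sqrt{5}\right) + 1 = -25495 + 146 \sqrt{5}$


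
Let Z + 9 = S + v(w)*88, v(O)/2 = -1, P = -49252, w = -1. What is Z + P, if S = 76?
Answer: -49361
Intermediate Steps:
v(O) = -2 (v(O) = 2*(-1) = -2)
Z = -109 (Z = -9 + (76 - 2*88) = -9 + (76 - 176) = -9 - 100 = -109)
Z + P = -109 - 49252 = -49361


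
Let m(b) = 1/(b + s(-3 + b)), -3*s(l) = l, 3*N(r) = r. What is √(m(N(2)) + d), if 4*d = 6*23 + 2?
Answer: 4*√377/13 ≈ 5.9743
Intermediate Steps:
N(r) = r/3
d = 35 (d = (6*23 + 2)/4 = (138 + 2)/4 = (¼)*140 = 35)
s(l) = -l/3
m(b) = 1/(1 + 2*b/3) (m(b) = 1/(b - (-3 + b)/3) = 1/(b + (1 - b/3)) = 1/(1 + 2*b/3))
√(m(N(2)) + d) = √(3/(3 + 2*((⅓)*2)) + 35) = √(3/(3 + 2*(⅔)) + 35) = √(3/(3 + 4/3) + 35) = √(3/(13/3) + 35) = √(3*(3/13) + 35) = √(9/13 + 35) = √(464/13) = 4*√377/13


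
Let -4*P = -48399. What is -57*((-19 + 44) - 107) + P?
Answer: 67095/4 ≈ 16774.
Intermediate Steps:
P = 48399/4 (P = -¼*(-48399) = 48399/4 ≈ 12100.)
-57*((-19 + 44) - 107) + P = -57*((-19 + 44) - 107) + 48399/4 = -57*(25 - 107) + 48399/4 = -57*(-82) + 48399/4 = 4674 + 48399/4 = 67095/4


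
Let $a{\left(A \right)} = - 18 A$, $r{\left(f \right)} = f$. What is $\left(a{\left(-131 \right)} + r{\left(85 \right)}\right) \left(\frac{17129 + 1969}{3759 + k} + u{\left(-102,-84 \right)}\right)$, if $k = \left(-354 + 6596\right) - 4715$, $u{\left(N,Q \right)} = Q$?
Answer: $- \frac{173015703}{881} \approx -1.9639 \cdot 10^{5}$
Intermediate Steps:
$k = 1527$ ($k = 6242 - 4715 = 1527$)
$\left(a{\left(-131 \right)} + r{\left(85 \right)}\right) \left(\frac{17129 + 1969}{3759 + k} + u{\left(-102,-84 \right)}\right) = \left(\left(-18\right) \left(-131\right) + 85\right) \left(\frac{17129 + 1969}{3759 + 1527} - 84\right) = \left(2358 + 85\right) \left(\frac{19098}{5286} - 84\right) = 2443 \left(19098 \cdot \frac{1}{5286} - 84\right) = 2443 \left(\frac{3183}{881} - 84\right) = 2443 \left(- \frac{70821}{881}\right) = - \frac{173015703}{881}$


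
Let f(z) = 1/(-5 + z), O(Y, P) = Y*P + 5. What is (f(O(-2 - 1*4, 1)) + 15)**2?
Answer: 7921/36 ≈ 220.03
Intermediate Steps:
O(Y, P) = 5 + P*Y (O(Y, P) = P*Y + 5 = 5 + P*Y)
(f(O(-2 - 1*4, 1)) + 15)**2 = (1/(-5 + (5 + 1*(-2 - 1*4))) + 15)**2 = (1/(-5 + (5 + 1*(-2 - 4))) + 15)**2 = (1/(-5 + (5 + 1*(-6))) + 15)**2 = (1/(-5 + (5 - 6)) + 15)**2 = (1/(-5 - 1) + 15)**2 = (1/(-6) + 15)**2 = (-1/6 + 15)**2 = (89/6)**2 = 7921/36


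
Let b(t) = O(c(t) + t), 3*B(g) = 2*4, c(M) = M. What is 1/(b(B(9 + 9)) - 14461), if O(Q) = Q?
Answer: -3/43367 ≈ -6.9177e-5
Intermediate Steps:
B(g) = 8/3 (B(g) = (2*4)/3 = (1/3)*8 = 8/3)
b(t) = 2*t (b(t) = t + t = 2*t)
1/(b(B(9 + 9)) - 14461) = 1/(2*(8/3) - 14461) = 1/(16/3 - 14461) = 1/(-43367/3) = -3/43367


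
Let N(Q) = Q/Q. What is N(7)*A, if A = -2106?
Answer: -2106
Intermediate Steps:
N(Q) = 1
N(7)*A = 1*(-2106) = -2106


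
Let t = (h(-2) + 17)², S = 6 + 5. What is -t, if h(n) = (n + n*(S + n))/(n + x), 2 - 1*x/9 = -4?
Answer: -46656/169 ≈ -276.07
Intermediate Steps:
x = 54 (x = 18 - 9*(-4) = 18 + 36 = 54)
S = 11
h(n) = (n + n*(11 + n))/(54 + n) (h(n) = (n + n*(11 + n))/(n + 54) = (n + n*(11 + n))/(54 + n))
t = 46656/169 (t = (-2*(12 - 2)/(54 - 2) + 17)² = (-2*10/52 + 17)² = (-2*1/52*10 + 17)² = (-5/13 + 17)² = (216/13)² = 46656/169 ≈ 276.07)
-t = -1*46656/169 = -46656/169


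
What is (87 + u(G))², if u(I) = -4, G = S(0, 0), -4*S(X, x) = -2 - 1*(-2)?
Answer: 6889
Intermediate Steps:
S(X, x) = 0 (S(X, x) = -(-2 - 1*(-2))/4 = -(-2 + 2)/4 = -¼*0 = 0)
G = 0
(87 + u(G))² = (87 - 4)² = 83² = 6889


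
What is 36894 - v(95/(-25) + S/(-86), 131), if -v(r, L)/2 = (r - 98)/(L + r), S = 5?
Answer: 2016944276/54671 ≈ 36892.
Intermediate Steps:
v(r, L) = -2*(-98 + r)/(L + r) (v(r, L) = -2*(r - 98)/(L + r) = -2*(-98 + r)/(L + r))
36894 - v(95/(-25) + S/(-86), 131) = 36894 - 2*(98 - (95/(-25) + 5/(-86)))/(131 + (95/(-25) + 5/(-86))) = 36894 - 2*(98 - (95*(-1/25) + 5*(-1/86)))/(131 + (95*(-1/25) + 5*(-1/86))) = 36894 - 2*(98 - (-19/5 - 5/86))/(131 + (-19/5 - 5/86)) = 36894 - 2*(98 - 1*(-1659/430))/(131 - 1659/430) = 36894 - 2*(98 + 1659/430)/54671/430 = 36894 - 2*430*43799/(54671*430) = 36894 - 1*87598/54671 = 36894 - 87598/54671 = 2016944276/54671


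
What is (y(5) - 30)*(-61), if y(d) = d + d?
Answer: 1220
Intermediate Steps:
y(d) = 2*d
(y(5) - 30)*(-61) = (2*5 - 30)*(-61) = (10 - 30)*(-61) = -20*(-61) = 1220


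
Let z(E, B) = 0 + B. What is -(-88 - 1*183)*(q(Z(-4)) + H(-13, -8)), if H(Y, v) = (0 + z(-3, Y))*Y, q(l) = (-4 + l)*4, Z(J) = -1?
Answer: 40379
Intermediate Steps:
z(E, B) = B
q(l) = -16 + 4*l
H(Y, v) = Y**2 (H(Y, v) = (0 + Y)*Y = Y*Y = Y**2)
-(-88 - 1*183)*(q(Z(-4)) + H(-13, -8)) = -(-88 - 1*183)*((-16 + 4*(-1)) + (-13)**2) = -(-88 - 183)*((-16 - 4) + 169) = -(-271)*(-20 + 169) = -(-271)*149 = -1*(-40379) = 40379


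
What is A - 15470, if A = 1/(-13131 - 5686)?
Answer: -291098991/18817 ≈ -15470.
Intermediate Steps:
A = -1/18817 (A = 1/(-18817) = -1/18817 ≈ -5.3143e-5)
A - 15470 = -1/18817 - 15470 = -291098991/18817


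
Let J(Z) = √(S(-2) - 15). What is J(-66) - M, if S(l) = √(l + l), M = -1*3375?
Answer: 3375 + √(-15 + 2*I) ≈ 3375.3 + 3.8815*I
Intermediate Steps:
M = -3375
S(l) = √2*√l (S(l) = √(2*l) = √2*√l)
J(Z) = √(-15 + 2*I) (J(Z) = √(√2*√(-2) - 15) = √(√2*(I*√2) - 15) = √(2*I - 15) = √(-15 + 2*I))
J(-66) - M = √(-15 + 2*I) - 1*(-3375) = √(-15 + 2*I) + 3375 = 3375 + √(-15 + 2*I)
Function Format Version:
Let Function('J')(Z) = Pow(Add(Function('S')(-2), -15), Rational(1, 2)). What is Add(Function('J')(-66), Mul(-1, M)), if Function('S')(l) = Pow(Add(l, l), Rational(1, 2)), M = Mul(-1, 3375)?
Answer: Add(3375, Pow(Add(-15, Mul(2, I)), Rational(1, 2))) ≈ Add(3375.3, Mul(3.8815, I))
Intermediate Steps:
M = -3375
Function('S')(l) = Mul(Pow(2, Rational(1, 2)), Pow(l, Rational(1, 2))) (Function('S')(l) = Pow(Mul(2, l), Rational(1, 2)) = Mul(Pow(2, Rational(1, 2)), Pow(l, Rational(1, 2))))
Function('J')(Z) = Pow(Add(-15, Mul(2, I)), Rational(1, 2)) (Function('J')(Z) = Pow(Add(Mul(Pow(2, Rational(1, 2)), Pow(-2, Rational(1, 2))), -15), Rational(1, 2)) = Pow(Add(Mul(Pow(2, Rational(1, 2)), Mul(I, Pow(2, Rational(1, 2)))), -15), Rational(1, 2)) = Pow(Add(Mul(2, I), -15), Rational(1, 2)) = Pow(Add(-15, Mul(2, I)), Rational(1, 2)))
Add(Function('J')(-66), Mul(-1, M)) = Add(Pow(Add(-15, Mul(2, I)), Rational(1, 2)), Mul(-1, -3375)) = Add(Pow(Add(-15, Mul(2, I)), Rational(1, 2)), 3375) = Add(3375, Pow(Add(-15, Mul(2, I)), Rational(1, 2)))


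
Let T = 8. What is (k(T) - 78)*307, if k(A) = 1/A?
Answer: -191261/8 ≈ -23908.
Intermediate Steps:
(k(T) - 78)*307 = (1/8 - 78)*307 = (⅛ - 78)*307 = -623/8*307 = -191261/8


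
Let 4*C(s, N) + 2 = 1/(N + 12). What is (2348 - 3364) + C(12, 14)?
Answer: -105715/104 ≈ -1016.5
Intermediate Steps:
C(s, N) = -½ + 1/(4*(12 + N)) (C(s, N) = -½ + 1/(4*(N + 12)) = -½ + 1/(4*(12 + N)))
(2348 - 3364) + C(12, 14) = (2348 - 3364) + (-23 - 2*14)/(4*(12 + 14)) = -1016 + (¼)*(-23 - 28)/26 = -1016 + (¼)*(1/26)*(-51) = -1016 - 51/104 = -105715/104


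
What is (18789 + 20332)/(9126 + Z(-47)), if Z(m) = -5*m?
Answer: 39121/9361 ≈ 4.1791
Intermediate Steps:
(18789 + 20332)/(9126 + Z(-47)) = (18789 + 20332)/(9126 - 5*(-47)) = 39121/(9126 + 235) = 39121/9361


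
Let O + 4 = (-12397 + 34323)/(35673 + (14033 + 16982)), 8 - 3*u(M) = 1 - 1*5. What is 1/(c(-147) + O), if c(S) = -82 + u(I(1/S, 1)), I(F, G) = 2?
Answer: -33344/2723245 ≈ -0.012244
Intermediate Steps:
u(M) = 4 (u(M) = 8/3 - (1 - 1*5)/3 = 8/3 - (1 - 5)/3 = 8/3 - 1/3*(-4) = 8/3 + 4/3 = 4)
O = -122413/33344 (O = -4 + (-12397 + 34323)/(35673 + (14033 + 16982)) = -4 + 21926/(35673 + 31015) = -4 + 21926/66688 = -4 + 21926*(1/66688) = -4 + 10963/33344 = -122413/33344 ≈ -3.6712)
c(S) = -78 (c(S) = -82 + 4 = -78)
1/(c(-147) + O) = 1/(-78 - 122413/33344) = 1/(-2723245/33344) = -33344/2723245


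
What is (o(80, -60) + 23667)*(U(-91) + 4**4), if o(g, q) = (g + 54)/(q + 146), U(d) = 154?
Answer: 417276680/43 ≈ 9.7041e+6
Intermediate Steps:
o(g, q) = (54 + g)/(146 + q)
(o(80, -60) + 23667)*(U(-91) + 4**4) = ((54 + 80)/(146 - 60) + 23667)*(154 + 4**4) = (134/86 + 23667)*(154 + 256) = ((1/86)*134 + 23667)*410 = (67/43 + 23667)*410 = (1017748/43)*410 = 417276680/43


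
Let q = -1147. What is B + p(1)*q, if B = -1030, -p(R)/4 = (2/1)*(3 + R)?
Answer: 35674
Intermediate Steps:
p(R) = -24 - 8*R (p(R) = -4*2/1*(3 + R) = -4*2*1*(3 + R) = -8*(3 + R) = -4*(6 + 2*R) = -24 - 8*R)
B + p(1)*q = -1030 + (-24 - 8*1)*(-1147) = -1030 + (-24 - 8)*(-1147) = -1030 - 32*(-1147) = -1030 + 36704 = 35674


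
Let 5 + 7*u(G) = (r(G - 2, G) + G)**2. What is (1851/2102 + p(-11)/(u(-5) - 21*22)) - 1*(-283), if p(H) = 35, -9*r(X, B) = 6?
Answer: 4304452786/15166981 ≈ 283.80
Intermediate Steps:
r(X, B) = -2/3 (r(X, B) = -1/9*6 = -2/3)
u(G) = -5/7 + (-2/3 + G)**2/7
(1851/2102 + p(-11)/(u(-5) - 21*22)) - 1*(-283) = (1851/2102 + 35/((-5/7 + (-2 + 3*(-5))**2/63) - 21*22)) - 1*(-283) = (1851*(1/2102) + 35/((-5/7 + (-2 - 15)**2/63) - 462)) + 283 = (1851/2102 + 35/((-5/7 + (1/63)*(-17)**2) - 462)) + 283 = (1851/2102 + 35/((-5/7 + (1/63)*289) - 462)) + 283 = (1851/2102 + 35/((-5/7 + 289/63) - 462)) + 283 = (1851/2102 + 35/(244/63 - 462)) + 283 = (1851/2102 + 35/(-28862/63)) + 283 = (1851/2102 + 35*(-63/28862)) + 283 = (1851/2102 - 2205/28862) + 283 = 12197163/15166981 + 283 = 4304452786/15166981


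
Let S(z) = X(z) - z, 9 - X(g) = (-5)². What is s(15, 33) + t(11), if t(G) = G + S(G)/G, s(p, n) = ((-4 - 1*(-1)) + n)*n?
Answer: 10984/11 ≈ 998.54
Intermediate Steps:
X(g) = -16 (X(g) = 9 - 1*(-5)² = 9 - 1*25 = 9 - 25 = -16)
s(p, n) = n*(-3 + n) (s(p, n) = ((-4 + 1) + n)*n = (-3 + n)*n = n*(-3 + n))
S(z) = -16 - z
t(G) = G + (-16 - G)/G
s(15, 33) + t(11) = 33*(-3 + 33) + (-1 + 11 - 16/11) = 33*30 + (-1 + 11 - 16*1/11) = 990 + (-1 + 11 - 16/11) = 990 + 94/11 = 10984/11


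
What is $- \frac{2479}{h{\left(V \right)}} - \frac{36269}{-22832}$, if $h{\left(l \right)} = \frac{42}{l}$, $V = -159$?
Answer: $\frac{1500167875}{159824} \approx 9386.4$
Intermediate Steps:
$- \frac{2479}{h{\left(V \right)}} - \frac{36269}{-22832} = - \frac{2479}{42 \frac{1}{-159}} - \frac{36269}{-22832} = - \frac{2479}{42 \left(- \frac{1}{159}\right)} - - \frac{36269}{22832} = - \frac{2479}{- \frac{14}{53}} + \frac{36269}{22832} = \left(-2479\right) \left(- \frac{53}{14}\right) + \frac{36269}{22832} = \frac{131387}{14} + \frac{36269}{22832} = \frac{1500167875}{159824}$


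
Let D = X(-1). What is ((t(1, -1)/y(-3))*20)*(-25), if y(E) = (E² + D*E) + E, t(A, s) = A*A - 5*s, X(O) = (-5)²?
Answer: 1000/23 ≈ 43.478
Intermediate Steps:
X(O) = 25
D = 25
t(A, s) = A² - 5*s
y(E) = E² + 26*E (y(E) = (E² + 25*E) + E = E² + 26*E)
((t(1, -1)/y(-3))*20)*(-25) = (((1² - 5*(-1))/((-3*(26 - 3))))*20)*(-25) = (((1 + 5)/((-3*23)))*20)*(-25) = ((6/(-69))*20)*(-25) = ((6*(-1/69))*20)*(-25) = -2/23*20*(-25) = -40/23*(-25) = 1000/23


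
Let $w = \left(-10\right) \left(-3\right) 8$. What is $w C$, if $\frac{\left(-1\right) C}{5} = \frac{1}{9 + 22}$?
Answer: $- \frac{1200}{31} \approx -38.71$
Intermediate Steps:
$w = 240$ ($w = 30 \cdot 8 = 240$)
$C = - \frac{5}{31}$ ($C = - \frac{5}{9 + 22} = - \frac{5}{31} \approx -0.16129$)
$w C = 240 \left(- \frac{5}{31}\right) = - \frac{1200}{31}$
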